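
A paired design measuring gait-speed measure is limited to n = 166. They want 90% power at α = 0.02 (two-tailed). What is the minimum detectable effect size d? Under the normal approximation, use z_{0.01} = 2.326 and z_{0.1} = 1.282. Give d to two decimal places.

d_min ≈ 0.28

For a single sample (or paired design) of n = 166: d_min = (z_{α/2} + z_β)/√n.
z-sum = 2.326 + 1.282 = 3.608.
d_min = 3.608 / √166 = 3.608 / 12.884 = 0.280.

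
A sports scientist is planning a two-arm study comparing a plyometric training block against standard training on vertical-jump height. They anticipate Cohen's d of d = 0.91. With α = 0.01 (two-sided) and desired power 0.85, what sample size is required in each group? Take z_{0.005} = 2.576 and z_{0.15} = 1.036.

n = 32 per group

For two independent groups with equal n: n = 2·((z_{α/2} + z_β) / d)².
z_{α/2} + z_β = 2.576 + 1.036 = 3.612.
n = 2 × (3.612 / 0.91)² = 2 × 3.969² = 2 × 15.75 = 31.5.
Round up to the next whole participant.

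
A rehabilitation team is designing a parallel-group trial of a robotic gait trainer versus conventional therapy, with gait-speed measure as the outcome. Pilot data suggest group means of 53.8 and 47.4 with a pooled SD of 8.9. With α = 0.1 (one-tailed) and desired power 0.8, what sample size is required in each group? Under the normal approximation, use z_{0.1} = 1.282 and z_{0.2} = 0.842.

n = 18 per group

Cohen's d = |M₁ − M₂| / SD_pooled = |53.8 − 47.4| / 8.9 = 6.4 / 8.9 = 0.719.
For two independent groups with equal n: n = 2·((z_{α} + z_β) / d)².
z_{α} + z_β = 1.282 + 0.842 = 2.124.
n = 2 × (2.124 / 0.719)² = 2 × 2.954² = 2 × 8.73 = 17.5.
Round up to the next whole participant.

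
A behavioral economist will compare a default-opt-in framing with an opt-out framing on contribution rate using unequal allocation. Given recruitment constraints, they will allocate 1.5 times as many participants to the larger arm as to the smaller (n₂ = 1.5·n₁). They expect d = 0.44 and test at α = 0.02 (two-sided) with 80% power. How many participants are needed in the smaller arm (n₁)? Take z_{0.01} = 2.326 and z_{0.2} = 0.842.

With allocation ratio k = n₂/n₁ = 1.5, Var(x̄₁−x̄₂) = σ²(1/n₁ + 1/(k·n₁)) = σ²·(k+1)/(k·n₁).
So n₁ = (1 + 1/k)·((z_{α/2} + z_β)/d)² = 1.667 × (3.168/0.44)².
n₁ = 1.667 × 51.84 = 86.4.
Round up: n₁ = 87, giving n₂ = ⌈1.5 × 87⌉ = ⌈130.5⌉ = 131.

n₁ = 87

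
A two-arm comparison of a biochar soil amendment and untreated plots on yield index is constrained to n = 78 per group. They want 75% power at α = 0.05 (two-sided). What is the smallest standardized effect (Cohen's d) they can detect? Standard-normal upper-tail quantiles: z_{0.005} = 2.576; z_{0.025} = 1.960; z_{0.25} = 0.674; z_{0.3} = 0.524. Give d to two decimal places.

d_min ≈ 0.42

For two independent groups of n = 78 each: d_min = (z_{α/2} + z_β)·√(2/n).
z-sum = 1.960 + 0.674 = 2.634.
d_min = 2.634 × √(2/78) = 2.634 × 0.1601 = 0.422.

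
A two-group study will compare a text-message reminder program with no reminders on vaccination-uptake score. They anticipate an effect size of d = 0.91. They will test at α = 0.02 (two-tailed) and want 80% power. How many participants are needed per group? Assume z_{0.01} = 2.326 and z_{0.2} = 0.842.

For two independent groups with equal n: n = 2·((z_{α/2} + z_β) / d)².
z_{α/2} + z_β = 2.326 + 0.842 = 3.168.
n = 2 × (3.168 / 0.91)² = 2 × 3.481² = 2 × 12.12 = 24.2.
Round up to the next whole participant.

n = 25 per group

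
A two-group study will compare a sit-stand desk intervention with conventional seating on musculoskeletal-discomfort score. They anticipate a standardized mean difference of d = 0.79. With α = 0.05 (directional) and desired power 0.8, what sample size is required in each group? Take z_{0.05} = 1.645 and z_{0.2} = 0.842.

For two independent groups with equal n: n = 2·((z_{α} + z_β) / d)².
z_{α} + z_β = 1.645 + 0.842 = 2.487.
n = 2 × (2.487 / 0.79)² = 2 × 3.148² = 2 × 9.91 = 19.8.
Round up to the next whole participant.

n = 20 per group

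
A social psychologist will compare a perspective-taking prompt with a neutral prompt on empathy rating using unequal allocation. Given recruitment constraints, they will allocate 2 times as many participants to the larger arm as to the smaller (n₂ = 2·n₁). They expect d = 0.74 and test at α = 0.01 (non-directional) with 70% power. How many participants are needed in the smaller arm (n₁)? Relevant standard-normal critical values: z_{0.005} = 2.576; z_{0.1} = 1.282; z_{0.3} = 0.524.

n₁ = 27

With allocation ratio k = n₂/n₁ = 2, Var(x̄₁−x̄₂) = σ²(1/n₁ + 1/(k·n₁)) = σ²·(k+1)/(k·n₁).
So n₁ = (1 + 1/k)·((z_{α/2} + z_β)/d)² = 1.500 × (3.100/0.74)².
n₁ = 1.500 × 17.55 = 26.3.
Round up: n₁ = 27, giving n₂ = 2 × 27 = 54.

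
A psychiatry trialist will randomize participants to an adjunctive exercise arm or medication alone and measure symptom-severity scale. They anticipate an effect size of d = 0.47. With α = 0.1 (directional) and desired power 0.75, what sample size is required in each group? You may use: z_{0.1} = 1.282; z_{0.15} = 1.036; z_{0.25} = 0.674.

For two independent groups with equal n: n = 2·((z_{α} + z_β) / d)².
z_{α} + z_β = 1.282 + 0.674 = 1.956.
n = 2 × (1.956 / 0.47)² = 2 × 4.162² = 2 × 17.32 = 34.6.
Round up to the next whole participant.

n = 35 per group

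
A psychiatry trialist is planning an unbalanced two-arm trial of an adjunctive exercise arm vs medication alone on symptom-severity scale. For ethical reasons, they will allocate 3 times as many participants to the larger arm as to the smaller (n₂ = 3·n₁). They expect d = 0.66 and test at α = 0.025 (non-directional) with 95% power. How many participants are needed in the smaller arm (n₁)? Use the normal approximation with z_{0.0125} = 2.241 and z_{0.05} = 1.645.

With allocation ratio k = n₂/n₁ = 3, Var(x̄₁−x̄₂) = σ²(1/n₁ + 1/(k·n₁)) = σ²·(k+1)/(k·n₁).
So n₁ = (1 + 1/k)·((z_{α/2} + z_β)/d)² = 1.333 × (3.886/0.66)².
n₁ = 1.333 × 34.67 = 46.2.
Round up: n₁ = 47, giving n₂ = 3 × 47 = 141.

n₁ = 47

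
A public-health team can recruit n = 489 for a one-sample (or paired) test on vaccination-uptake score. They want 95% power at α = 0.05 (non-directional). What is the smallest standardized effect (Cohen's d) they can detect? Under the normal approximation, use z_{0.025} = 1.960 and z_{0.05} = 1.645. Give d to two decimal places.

d_min ≈ 0.16

For a single sample (or paired design) of n = 489: d_min = (z_{α/2} + z_β)/√n.
z-sum = 1.960 + 1.645 = 3.605.
d_min = 3.605 / √489 = 3.605 / 22.113 = 0.163.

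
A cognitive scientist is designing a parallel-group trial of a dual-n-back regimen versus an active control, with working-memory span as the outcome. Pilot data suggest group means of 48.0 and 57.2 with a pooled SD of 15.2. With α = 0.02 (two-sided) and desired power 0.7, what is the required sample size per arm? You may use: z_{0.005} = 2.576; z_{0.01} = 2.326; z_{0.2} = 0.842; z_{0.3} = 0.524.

Cohen's d = |M₁ − M₂| / SD_pooled = |48.0 − 57.2| / 15.2 = 9.2 / 15.2 = 0.605.
For two independent groups with equal n: n = 2·((z_{α/2} + z_β) / d)².
z_{α/2} + z_β = 2.326 + 0.524 = 2.850.
n = 2 × (2.850 / 0.605)² = 2 × 4.711² = 2 × 22.19 = 44.4.
Round up to the next whole participant.

n = 45 per group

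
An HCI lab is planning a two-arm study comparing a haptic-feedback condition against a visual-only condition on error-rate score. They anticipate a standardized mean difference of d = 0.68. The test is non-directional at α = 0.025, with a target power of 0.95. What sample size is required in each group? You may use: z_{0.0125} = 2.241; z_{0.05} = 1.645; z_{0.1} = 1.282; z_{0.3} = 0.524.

For two independent groups with equal n: n = 2·((z_{α/2} + z_β) / d)².
z_{α/2} + z_β = 2.241 + 1.645 = 3.886.
n = 2 × (3.886 / 0.68)² = 2 × 5.715² = 2 × 32.66 = 65.3.
Round up to the next whole participant.

n = 66 per group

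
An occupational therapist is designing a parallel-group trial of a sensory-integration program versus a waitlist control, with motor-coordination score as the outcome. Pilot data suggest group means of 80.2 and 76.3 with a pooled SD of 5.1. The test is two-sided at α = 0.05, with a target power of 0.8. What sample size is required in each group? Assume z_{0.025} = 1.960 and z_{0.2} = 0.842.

n = 27 per group

Cohen's d = |M₁ − M₂| / SD_pooled = |80.2 − 76.3| / 5.1 = 3.9 / 5.1 = 0.765.
For two independent groups with equal n: n = 2·((z_{α/2} + z_β) / d)².
z_{α/2} + z_β = 1.960 + 0.842 = 2.802.
n = 2 × (2.802 / 0.765)² = 2 × 3.663² = 2 × 13.42 = 26.8.
Round up to the next whole participant.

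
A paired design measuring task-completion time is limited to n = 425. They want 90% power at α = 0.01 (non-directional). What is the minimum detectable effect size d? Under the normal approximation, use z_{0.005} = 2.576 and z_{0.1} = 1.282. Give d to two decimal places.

d_min ≈ 0.19

For a single sample (or paired design) of n = 425: d_min = (z_{α/2} + z_β)/√n.
z-sum = 2.576 + 1.282 = 3.858.
d_min = 3.858 / √425 = 3.858 / 20.616 = 0.187.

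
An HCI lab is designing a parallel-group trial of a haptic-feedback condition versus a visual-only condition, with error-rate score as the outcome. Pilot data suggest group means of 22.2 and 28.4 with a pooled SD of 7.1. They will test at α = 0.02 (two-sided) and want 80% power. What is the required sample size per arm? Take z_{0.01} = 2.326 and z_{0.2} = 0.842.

n = 27 per group

Cohen's d = |M₁ − M₂| / SD_pooled = |22.2 − 28.4| / 7.1 = 6.2 / 7.1 = 0.873.
For two independent groups with equal n: n = 2·((z_{α/2} + z_β) / d)².
z_{α/2} + z_β = 2.326 + 0.842 = 3.168.
n = 2 × (3.168 / 0.873)² = 2 × 3.629² = 2 × 13.17 = 26.3.
Round up to the next whole participant.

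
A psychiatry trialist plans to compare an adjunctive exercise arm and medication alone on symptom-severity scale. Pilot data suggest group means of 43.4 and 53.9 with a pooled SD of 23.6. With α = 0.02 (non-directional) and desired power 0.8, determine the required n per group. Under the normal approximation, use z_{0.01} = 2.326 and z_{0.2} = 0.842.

n = 102 per group

Cohen's d = |M₁ − M₂| / SD_pooled = |43.4 − 53.9| / 23.6 = 10.5 / 23.6 = 0.445.
For two independent groups with equal n: n = 2·((z_{α/2} + z_β) / d)².
z_{α/2} + z_β = 2.326 + 0.842 = 3.168.
n = 2 × (3.168 / 0.445)² = 2 × 7.119² = 2 × 50.68 = 101.4.
Round up to the next whole participant.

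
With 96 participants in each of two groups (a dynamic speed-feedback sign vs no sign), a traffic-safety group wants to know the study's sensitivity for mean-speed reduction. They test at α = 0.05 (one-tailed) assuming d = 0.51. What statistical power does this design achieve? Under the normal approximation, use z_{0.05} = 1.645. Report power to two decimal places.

power ≈ 0.97

For two equal groups, power = Φ(d·√(n/2) − z_{α}).
d·√(n/2) = 0.51 × √(96/2) = 0.51 × 6.928 = 3.533.
z_β = 3.533 − 1.645 = 1.888.
Power = Φ(1.888) = 0.971.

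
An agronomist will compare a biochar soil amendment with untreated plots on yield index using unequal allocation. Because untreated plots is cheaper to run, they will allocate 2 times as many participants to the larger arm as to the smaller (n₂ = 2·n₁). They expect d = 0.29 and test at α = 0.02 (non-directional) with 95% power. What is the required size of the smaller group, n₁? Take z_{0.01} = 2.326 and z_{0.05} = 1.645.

With allocation ratio k = n₂/n₁ = 2, Var(x̄₁−x̄₂) = σ²(1/n₁ + 1/(k·n₁)) = σ²·(k+1)/(k·n₁).
So n₁ = (1 + 1/k)·((z_{α/2} + z_β)/d)² = 1.500 × (3.971/0.29)².
n₁ = 1.500 × 187.50 = 281.3.
Round up: n₁ = 282, giving n₂ = 2 × 282 = 564.

n₁ = 282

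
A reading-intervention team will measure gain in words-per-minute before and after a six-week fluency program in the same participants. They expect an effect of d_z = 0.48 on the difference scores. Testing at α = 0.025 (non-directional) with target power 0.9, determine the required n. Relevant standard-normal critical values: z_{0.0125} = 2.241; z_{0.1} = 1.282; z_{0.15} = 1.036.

n = 54 pairs

For a paired (one-sample on differences) test: n = ((z_{α/2} + z_β) / d)².
z_{α/2} + z_β = 2.241 + 1.282 = 3.523.
n = (3.523 / 0.48)² = 7.340² = 53.87.
Round up.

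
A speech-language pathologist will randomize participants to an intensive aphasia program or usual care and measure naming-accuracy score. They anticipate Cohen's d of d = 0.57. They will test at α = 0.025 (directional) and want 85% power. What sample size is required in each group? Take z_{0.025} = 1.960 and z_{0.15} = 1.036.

n = 56 per group

For two independent groups with equal n: n = 2·((z_{α} + z_β) / d)².
z_{α} + z_β = 1.960 + 1.036 = 2.996.
n = 2 × (2.996 / 0.57)² = 2 × 5.256² = 2 × 27.63 = 55.3.
Round up to the next whole participant.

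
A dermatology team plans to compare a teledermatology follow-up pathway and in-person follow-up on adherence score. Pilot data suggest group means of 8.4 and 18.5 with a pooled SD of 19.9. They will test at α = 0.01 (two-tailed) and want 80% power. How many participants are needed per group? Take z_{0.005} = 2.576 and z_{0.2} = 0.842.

n = 91 per group

Cohen's d = |M₁ − M₂| / SD_pooled = |8.4 − 18.5| / 19.9 = 10.1 / 19.9 = 0.508.
For two independent groups with equal n: n = 2·((z_{α/2} + z_β) / d)².
z_{α/2} + z_β = 2.576 + 0.842 = 3.418.
n = 2 × (3.418 / 0.508)² = 2 × 6.728² = 2 × 45.27 = 90.5.
Round up to the next whole participant.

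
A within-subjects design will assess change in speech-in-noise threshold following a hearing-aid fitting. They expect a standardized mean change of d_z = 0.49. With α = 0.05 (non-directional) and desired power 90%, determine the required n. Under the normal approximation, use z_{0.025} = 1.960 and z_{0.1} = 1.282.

n = 44 pairs

For a paired (one-sample on differences) test: n = ((z_{α/2} + z_β) / d)².
z_{α/2} + z_β = 1.960 + 1.282 = 3.242.
n = (3.242 / 0.49)² = 6.616² = 43.78.
Round up.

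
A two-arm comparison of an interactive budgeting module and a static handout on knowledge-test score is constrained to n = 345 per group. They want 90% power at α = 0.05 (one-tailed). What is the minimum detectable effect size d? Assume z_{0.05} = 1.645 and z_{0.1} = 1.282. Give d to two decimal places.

d_min ≈ 0.22

For two independent groups of n = 345 each: d_min = (z_{α} + z_β)·√(2/n).
z-sum = 1.645 + 1.282 = 2.927.
d_min = 2.927 × √(2/345) = 2.927 × 0.0761 = 0.223.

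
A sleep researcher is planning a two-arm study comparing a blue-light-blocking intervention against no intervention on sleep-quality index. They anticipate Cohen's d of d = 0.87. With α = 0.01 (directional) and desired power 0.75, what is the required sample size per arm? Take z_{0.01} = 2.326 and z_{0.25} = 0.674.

For two independent groups with equal n: n = 2·((z_{α} + z_β) / d)².
z_{α} + z_β = 2.326 + 0.674 = 3.000.
n = 2 × (3.000 / 0.87)² = 2 × 3.448² = 2 × 11.89 = 23.8.
Round up to the next whole participant.

n = 24 per group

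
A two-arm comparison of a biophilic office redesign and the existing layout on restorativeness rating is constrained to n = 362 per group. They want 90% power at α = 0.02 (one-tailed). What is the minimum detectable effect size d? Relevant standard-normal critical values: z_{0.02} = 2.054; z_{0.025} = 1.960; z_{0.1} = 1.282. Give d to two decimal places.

For two independent groups of n = 362 each: d_min = (z_{α} + z_β)·√(2/n).
z-sum = 2.054 + 1.282 = 3.336.
d_min = 3.336 × √(2/362) = 3.336 × 0.0743 = 0.248.

d_min ≈ 0.25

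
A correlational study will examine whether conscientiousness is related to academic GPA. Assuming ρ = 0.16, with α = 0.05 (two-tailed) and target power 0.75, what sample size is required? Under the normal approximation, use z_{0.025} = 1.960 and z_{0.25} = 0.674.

n = 270

Fisher's z: C = ½·ln((1+r)/(1−r)) = ½·ln(1.3810) = 0.1614.
n = ((z_{α/2} + z_β)/C)² + 3.
(1.960 + 0.674) / 0.1614 = 2.634 / 0.1614 = 16.320.
n = 16.320² + 3 = 266.33 + 3 = 269.3.
Round up.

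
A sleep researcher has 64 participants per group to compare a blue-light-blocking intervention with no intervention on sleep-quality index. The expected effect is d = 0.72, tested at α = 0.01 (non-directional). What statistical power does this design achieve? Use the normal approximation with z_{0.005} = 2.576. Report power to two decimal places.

For two equal groups, power = Φ(d·√(n/2) − z_{α/2}).
d·√(n/2) = 0.72 × √(64/2) = 0.72 × 5.657 = 4.073.
z_β = 4.073 − 2.576 = 1.497.
Power = Φ(1.497) = 0.933.

power ≈ 0.93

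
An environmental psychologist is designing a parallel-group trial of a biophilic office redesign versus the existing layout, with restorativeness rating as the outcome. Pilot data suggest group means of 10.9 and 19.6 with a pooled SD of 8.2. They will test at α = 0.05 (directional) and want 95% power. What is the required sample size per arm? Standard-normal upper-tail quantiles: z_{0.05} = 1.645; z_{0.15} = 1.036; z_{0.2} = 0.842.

Cohen's d = |M₁ − M₂| / SD_pooled = |10.9 − 19.6| / 8.2 = 8.7 / 8.2 = 1.061.
For two independent groups with equal n: n = 2·((z_{α} + z_β) / d)².
z_{α} + z_β = 1.645 + 1.645 = 3.290.
n = 2 × (3.290 / 1.061)² = 2 × 3.101² = 2 × 9.62 = 19.2.
Round up to the next whole participant.

n = 20 per group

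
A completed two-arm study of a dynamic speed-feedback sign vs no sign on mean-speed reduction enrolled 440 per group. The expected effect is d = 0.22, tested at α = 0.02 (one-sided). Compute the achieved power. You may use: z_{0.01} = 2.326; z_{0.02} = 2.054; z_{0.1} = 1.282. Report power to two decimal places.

power ≈ 0.89

For two equal groups, power = Φ(d·√(n/2) − z_{α}).
d·√(n/2) = 0.22 × √(440/2) = 0.22 × 14.832 = 3.263.
z_β = 3.263 − 2.054 = 1.209.
Power = Φ(1.209) = 0.887.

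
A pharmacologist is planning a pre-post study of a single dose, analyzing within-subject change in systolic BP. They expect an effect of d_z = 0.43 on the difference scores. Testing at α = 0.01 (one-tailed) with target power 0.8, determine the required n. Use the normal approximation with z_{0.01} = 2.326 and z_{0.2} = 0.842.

n = 55 pairs

For a paired (one-sample on differences) test: n = ((z_{α} + z_β) / d)².
z_{α} + z_β = 2.326 + 0.842 = 3.168.
n = (3.168 / 0.43)² = 7.367² = 54.28.
Round up.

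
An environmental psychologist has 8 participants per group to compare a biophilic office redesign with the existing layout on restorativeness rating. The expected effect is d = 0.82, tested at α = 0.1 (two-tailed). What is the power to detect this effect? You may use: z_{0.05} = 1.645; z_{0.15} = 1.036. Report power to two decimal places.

power ≈ 0.50

For two equal groups, power = Φ(d·√(n/2) − z_{α/2}).
d·√(n/2) = 0.82 × √(8/2) = 0.82 × 2.000 = 1.640.
z_β = 1.640 − 1.645 = -0.005.
Power = Φ(-0.005) = 0.498.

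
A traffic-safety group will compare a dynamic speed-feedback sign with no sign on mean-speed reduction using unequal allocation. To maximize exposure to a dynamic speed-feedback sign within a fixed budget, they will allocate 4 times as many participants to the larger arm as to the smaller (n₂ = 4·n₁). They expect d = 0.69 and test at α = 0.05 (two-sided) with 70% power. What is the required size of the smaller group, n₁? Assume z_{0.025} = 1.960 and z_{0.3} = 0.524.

n₁ = 17

With allocation ratio k = n₂/n₁ = 4, Var(x̄₁−x̄₂) = σ²(1/n₁ + 1/(k·n₁)) = σ²·(k+1)/(k·n₁).
So n₁ = (1 + 1/k)·((z_{α/2} + z_β)/d)² = 1.250 × (2.484/0.69)².
n₁ = 1.250 × 12.96 = 16.2.
Round up: n₁ = 17, giving n₂ = 4 × 17 = 68.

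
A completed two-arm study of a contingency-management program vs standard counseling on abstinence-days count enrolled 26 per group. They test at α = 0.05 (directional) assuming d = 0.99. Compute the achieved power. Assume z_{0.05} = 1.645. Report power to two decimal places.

power ≈ 0.97

For two equal groups, power = Φ(d·√(n/2) − z_{α}).
d·√(n/2) = 0.99 × √(26/2) = 0.99 × 3.606 = 3.569.
z_β = 3.569 − 1.645 = 1.924.
Power = Φ(1.924) = 0.973.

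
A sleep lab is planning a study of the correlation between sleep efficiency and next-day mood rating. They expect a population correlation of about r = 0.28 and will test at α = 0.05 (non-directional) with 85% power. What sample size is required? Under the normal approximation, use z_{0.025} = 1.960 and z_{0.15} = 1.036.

n = 112

Fisher's z: C = ½·ln((1+r)/(1−r)) = ½·ln(1.7778) = 0.2877.
n = ((z_{α/2} + z_β)/C)² + 3.
(1.960 + 1.036) / 0.2877 = 2.996 / 0.2877 = 10.414.
n = 10.414² + 3 = 108.44 + 3 = 111.4.
Round up.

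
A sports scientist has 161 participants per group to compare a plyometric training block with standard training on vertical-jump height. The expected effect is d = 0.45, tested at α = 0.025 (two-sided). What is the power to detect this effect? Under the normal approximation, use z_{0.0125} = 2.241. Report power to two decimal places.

power ≈ 0.96

For two equal groups, power = Φ(d·√(n/2) − z_{α/2}).
d·√(n/2) = 0.45 × √(161/2) = 0.45 × 8.972 = 4.037.
z_β = 4.037 − 2.241 = 1.796.
Power = Φ(1.796) = 0.964.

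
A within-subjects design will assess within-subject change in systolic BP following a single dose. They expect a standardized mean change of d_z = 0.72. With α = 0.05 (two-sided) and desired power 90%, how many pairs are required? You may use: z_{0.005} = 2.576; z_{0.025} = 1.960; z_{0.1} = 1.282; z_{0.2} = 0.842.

n = 21 pairs

For a paired (one-sample on differences) test: n = ((z_{α/2} + z_β) / d)².
z_{α/2} + z_β = 1.960 + 1.282 = 3.242.
n = (3.242 / 0.72)² = 4.503² = 20.28.
Round up.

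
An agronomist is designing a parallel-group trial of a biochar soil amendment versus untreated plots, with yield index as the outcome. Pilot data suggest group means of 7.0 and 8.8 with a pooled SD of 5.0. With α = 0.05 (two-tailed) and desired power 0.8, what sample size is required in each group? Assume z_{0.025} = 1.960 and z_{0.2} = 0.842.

n = 122 per group

Cohen's d = |M₁ − M₂| / SD_pooled = |7.0 − 8.8| / 5.0 = 1.8 / 5.0 = 0.360.
For two independent groups with equal n: n = 2·((z_{α/2} + z_β) / d)².
z_{α/2} + z_β = 1.960 + 0.842 = 2.802.
n = 2 × (2.802 / 0.360)² = 2 × 7.783² = 2 × 60.58 = 121.2.
Round up to the next whole participant.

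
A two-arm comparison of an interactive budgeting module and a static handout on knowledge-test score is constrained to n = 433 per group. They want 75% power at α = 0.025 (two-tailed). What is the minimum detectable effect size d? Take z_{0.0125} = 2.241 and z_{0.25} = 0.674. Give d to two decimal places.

d_min ≈ 0.20

For two independent groups of n = 433 each: d_min = (z_{α/2} + z_β)·√(2/n).
z-sum = 2.241 + 0.674 = 2.915.
d_min = 2.915 × √(2/433) = 2.915 × 0.0680 = 0.198.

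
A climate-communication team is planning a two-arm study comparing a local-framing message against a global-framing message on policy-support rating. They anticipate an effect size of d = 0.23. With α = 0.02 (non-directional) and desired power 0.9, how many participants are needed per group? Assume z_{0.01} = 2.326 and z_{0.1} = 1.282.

n = 493 per group

For two independent groups with equal n: n = 2·((z_{α/2} + z_β) / d)².
z_{α/2} + z_β = 2.326 + 1.282 = 3.608.
n = 2 × (3.608 / 0.23)² = 2 × 15.687² = 2 × 246.08 = 492.2.
Round up to the next whole participant.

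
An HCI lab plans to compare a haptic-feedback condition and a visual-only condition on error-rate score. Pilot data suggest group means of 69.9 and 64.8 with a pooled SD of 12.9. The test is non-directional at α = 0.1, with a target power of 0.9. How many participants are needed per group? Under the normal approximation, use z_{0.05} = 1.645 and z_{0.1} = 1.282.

Cohen's d = |M₁ − M₂| / SD_pooled = |69.9 − 64.8| / 12.9 = 5.1 / 12.9 = 0.395.
For two independent groups with equal n: n = 2·((z_{α/2} + z_β) / d)².
z_{α/2} + z_β = 1.645 + 1.282 = 2.927.
n = 2 × (2.927 / 0.395)² = 2 × 7.410² = 2 × 54.91 = 109.8.
Round up to the next whole participant.

n = 110 per group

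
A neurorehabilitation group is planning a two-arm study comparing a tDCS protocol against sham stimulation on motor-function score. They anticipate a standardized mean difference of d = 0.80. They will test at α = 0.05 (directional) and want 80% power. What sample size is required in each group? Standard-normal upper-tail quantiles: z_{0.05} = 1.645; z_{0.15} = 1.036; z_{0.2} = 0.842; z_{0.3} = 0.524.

For two independent groups with equal n: n = 2·((z_{α} + z_β) / d)².
z_{α} + z_β = 1.645 + 0.842 = 2.487.
n = 2 × (2.487 / 0.80)² = 2 × 3.109² = 2 × 9.66 = 19.3.
Round up to the next whole participant.

n = 20 per group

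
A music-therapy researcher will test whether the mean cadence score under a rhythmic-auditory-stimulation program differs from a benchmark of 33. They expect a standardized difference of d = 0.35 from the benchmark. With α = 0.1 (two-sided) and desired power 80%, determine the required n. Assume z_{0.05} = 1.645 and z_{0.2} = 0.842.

For a one-sample test: n = ((z_{α/2} + z_β) / d)².
z_{α/2} + z_β = 1.645 + 0.842 = 2.487.
n = (2.487 / 0.35)² = 7.106² = 50.49.
Round up.

n = 51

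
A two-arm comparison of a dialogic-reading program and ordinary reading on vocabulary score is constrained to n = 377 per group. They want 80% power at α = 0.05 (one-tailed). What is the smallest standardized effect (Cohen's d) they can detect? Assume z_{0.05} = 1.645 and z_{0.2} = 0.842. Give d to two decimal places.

d_min ≈ 0.18

For two independent groups of n = 377 each: d_min = (z_{α} + z_β)·√(2/n).
z-sum = 1.645 + 0.842 = 2.487.
d_min = 2.487 × √(2/377) = 2.487 × 0.0728 = 0.181.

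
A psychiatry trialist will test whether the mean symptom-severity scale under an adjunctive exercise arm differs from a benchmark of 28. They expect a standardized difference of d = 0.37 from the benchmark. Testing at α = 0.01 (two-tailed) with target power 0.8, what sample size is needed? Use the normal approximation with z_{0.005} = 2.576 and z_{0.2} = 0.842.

For a one-sample test: n = ((z_{α/2} + z_β) / d)².
z_{α/2} + z_β = 2.576 + 0.842 = 3.418.
n = (3.418 / 0.37)² = 9.238² = 85.34.
Round up.

n = 86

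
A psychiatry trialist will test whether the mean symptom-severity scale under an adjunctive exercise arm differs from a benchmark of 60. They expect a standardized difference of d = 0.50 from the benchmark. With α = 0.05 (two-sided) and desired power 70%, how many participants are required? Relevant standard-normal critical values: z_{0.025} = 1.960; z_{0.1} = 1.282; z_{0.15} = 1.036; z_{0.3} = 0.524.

n = 25

For a one-sample test: n = ((z_{α/2} + z_β) / d)².
z_{α/2} + z_β = 1.960 + 0.524 = 2.484.
n = (2.484 / 0.50)² = 4.968² = 24.68.
Round up.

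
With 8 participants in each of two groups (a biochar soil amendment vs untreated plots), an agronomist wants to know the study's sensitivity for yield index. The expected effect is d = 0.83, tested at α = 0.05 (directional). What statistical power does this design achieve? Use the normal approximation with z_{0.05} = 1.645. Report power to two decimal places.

For two equal groups, power = Φ(d·√(n/2) − z_{α}).
d·√(n/2) = 0.83 × √(8/2) = 0.83 × 2.000 = 1.660.
z_β = 1.660 − 1.645 = 0.015.
Power = Φ(0.015) = 0.506.

power ≈ 0.51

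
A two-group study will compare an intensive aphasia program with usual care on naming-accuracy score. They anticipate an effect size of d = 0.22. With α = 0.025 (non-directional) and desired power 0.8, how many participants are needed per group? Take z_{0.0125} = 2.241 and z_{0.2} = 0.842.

For two independent groups with equal n: n = 2·((z_{α/2} + z_β) / d)².
z_{α/2} + z_β = 2.241 + 0.842 = 3.083.
n = 2 × (3.083 / 0.22)² = 2 × 14.014² = 2 × 196.38 = 392.8.
Round up to the next whole participant.

n = 393 per group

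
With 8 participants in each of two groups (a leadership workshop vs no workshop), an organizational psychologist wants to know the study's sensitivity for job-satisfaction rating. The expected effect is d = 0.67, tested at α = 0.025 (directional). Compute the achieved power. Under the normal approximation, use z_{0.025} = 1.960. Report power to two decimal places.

power ≈ 0.27

For two equal groups, power = Φ(d·√(n/2) − z_{α}).
d·√(n/2) = 0.67 × √(8/2) = 0.67 × 2.000 = 1.340.
z_β = 1.340 − 1.960 = -0.620.
Power = Φ(-0.620) = 0.268.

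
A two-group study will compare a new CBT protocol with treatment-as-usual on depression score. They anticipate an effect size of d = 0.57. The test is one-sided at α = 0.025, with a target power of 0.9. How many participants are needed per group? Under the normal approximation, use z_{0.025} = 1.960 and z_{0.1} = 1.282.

For two independent groups with equal n: n = 2·((z_{α} + z_β) / d)².
z_{α} + z_β = 1.960 + 1.282 = 3.242.
n = 2 × (3.242 / 0.57)² = 2 × 5.688² = 2 × 32.35 = 64.7.
Round up to the next whole participant.

n = 65 per group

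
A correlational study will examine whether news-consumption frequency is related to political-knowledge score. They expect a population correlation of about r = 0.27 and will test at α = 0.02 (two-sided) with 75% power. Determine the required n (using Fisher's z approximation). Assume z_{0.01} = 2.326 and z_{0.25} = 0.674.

n = 121

Fisher's z: C = ½·ln((1+r)/(1−r)) = ½·ln(1.7397) = 0.2769.
n = ((z_{α/2} + z_β)/C)² + 3.
(2.326 + 0.674) / 0.2769 = 3.000 / 0.2769 = 10.834.
n = 10.834² + 3 = 117.38 + 3 = 120.4.
Round up.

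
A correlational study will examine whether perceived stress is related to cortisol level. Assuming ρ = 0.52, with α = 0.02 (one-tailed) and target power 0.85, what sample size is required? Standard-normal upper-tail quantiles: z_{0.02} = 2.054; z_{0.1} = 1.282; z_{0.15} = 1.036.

n = 32

Fisher's z: C = ½·ln((1+r)/(1−r)) = ½·ln(3.1667) = 0.5763.
n = ((z_{α} + z_β)/C)² + 3.
(2.054 + 1.036) / 0.5763 = 3.090 / 0.5763 = 5.362.
n = 5.362² + 3 = 28.75 + 3 = 31.7.
Round up.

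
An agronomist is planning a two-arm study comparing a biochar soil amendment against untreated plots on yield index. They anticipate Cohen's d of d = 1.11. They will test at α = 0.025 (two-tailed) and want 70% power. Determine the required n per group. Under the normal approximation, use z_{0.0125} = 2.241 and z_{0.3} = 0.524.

n = 13 per group

For two independent groups with equal n: n = 2·((z_{α/2} + z_β) / d)².
z_{α/2} + z_β = 2.241 + 0.524 = 2.765.
n = 2 × (2.765 / 1.11)² = 2 × 2.491² = 2 × 6.21 = 12.4.
Round up to the next whole participant.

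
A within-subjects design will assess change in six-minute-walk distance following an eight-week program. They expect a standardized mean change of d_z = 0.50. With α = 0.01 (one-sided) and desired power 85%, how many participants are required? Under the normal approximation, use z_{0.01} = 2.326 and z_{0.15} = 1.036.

n = 46 pairs

For a paired (one-sample on differences) test: n = ((z_{α} + z_β) / d)².
z_{α} + z_β = 2.326 + 1.036 = 3.362.
n = (3.362 / 0.50)² = 6.724² = 45.21.
Round up.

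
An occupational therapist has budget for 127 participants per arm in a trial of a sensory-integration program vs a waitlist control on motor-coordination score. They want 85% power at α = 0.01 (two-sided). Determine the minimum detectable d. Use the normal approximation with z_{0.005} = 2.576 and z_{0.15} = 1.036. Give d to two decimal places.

For two independent groups of n = 127 each: d_min = (z_{α/2} + z_β)·√(2/n).
z-sum = 2.576 + 1.036 = 3.612.
d_min = 3.612 × √(2/127) = 3.612 × 0.1255 = 0.453.

d_min ≈ 0.45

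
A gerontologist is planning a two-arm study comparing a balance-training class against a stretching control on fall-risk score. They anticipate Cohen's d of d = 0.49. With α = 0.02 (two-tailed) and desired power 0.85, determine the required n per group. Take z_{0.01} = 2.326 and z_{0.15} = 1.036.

For two independent groups with equal n: n = 2·((z_{α/2} + z_β) / d)².
z_{α/2} + z_β = 2.326 + 1.036 = 3.362.
n = 2 × (3.362 / 0.49)² = 2 × 6.861² = 2 × 47.08 = 94.2.
Round up to the next whole participant.

n = 95 per group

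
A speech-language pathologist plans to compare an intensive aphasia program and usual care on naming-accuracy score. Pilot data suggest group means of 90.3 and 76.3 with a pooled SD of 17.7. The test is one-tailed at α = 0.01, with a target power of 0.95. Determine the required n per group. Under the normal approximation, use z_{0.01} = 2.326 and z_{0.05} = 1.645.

n = 51 per group

Cohen's d = |M₁ − M₂| / SD_pooled = |90.3 − 76.3| / 17.7 = 14.0 / 17.7 = 0.791.
For two independent groups with equal n: n = 2·((z_{α} + z_β) / d)².
z_{α} + z_β = 2.326 + 1.645 = 3.971.
n = 2 × (3.971 / 0.791)² = 2 × 5.020² = 2 × 25.20 = 50.4.
Round up to the next whole participant.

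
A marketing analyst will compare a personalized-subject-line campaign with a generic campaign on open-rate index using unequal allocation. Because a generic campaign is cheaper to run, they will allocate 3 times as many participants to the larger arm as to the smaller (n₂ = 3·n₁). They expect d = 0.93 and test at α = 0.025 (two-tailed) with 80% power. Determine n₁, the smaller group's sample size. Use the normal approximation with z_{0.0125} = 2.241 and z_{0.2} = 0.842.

With allocation ratio k = n₂/n₁ = 3, Var(x̄₁−x̄₂) = σ²(1/n₁ + 1/(k·n₁)) = σ²·(k+1)/(k·n₁).
So n₁ = (1 + 1/k)·((z_{α/2} + z_β)/d)² = 1.333 × (3.083/0.93)².
n₁ = 1.333 × 10.99 = 14.7.
Round up: n₁ = 15, giving n₂ = 3 × 15 = 45.

n₁ = 15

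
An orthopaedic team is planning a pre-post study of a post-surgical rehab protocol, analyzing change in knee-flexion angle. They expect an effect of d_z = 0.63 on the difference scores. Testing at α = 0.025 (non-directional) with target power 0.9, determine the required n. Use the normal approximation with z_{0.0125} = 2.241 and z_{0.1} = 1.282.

n = 32 pairs

For a paired (one-sample on differences) test: n = ((z_{α/2} + z_β) / d)².
z_{α/2} + z_β = 2.241 + 1.282 = 3.523.
n = (3.523 / 0.63)² = 5.592² = 31.27.
Round up.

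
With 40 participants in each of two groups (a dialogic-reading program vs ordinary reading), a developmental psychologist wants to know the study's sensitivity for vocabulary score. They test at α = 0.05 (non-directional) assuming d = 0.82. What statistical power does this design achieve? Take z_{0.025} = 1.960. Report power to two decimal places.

power ≈ 0.96

For two equal groups, power = Φ(d·√(n/2) − z_{α/2}).
d·√(n/2) = 0.82 × √(40/2) = 0.82 × 4.472 = 3.667.
z_β = 3.667 − 1.960 = 1.707.
Power = Φ(1.707) = 0.956.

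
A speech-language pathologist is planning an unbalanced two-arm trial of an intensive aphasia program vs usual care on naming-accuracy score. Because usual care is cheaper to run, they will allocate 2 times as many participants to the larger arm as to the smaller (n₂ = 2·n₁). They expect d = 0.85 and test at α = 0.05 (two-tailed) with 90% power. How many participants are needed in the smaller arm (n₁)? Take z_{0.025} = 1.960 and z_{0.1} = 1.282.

n₁ = 22

With allocation ratio k = n₂/n₁ = 2, Var(x̄₁−x̄₂) = σ²(1/n₁ + 1/(k·n₁)) = σ²·(k+1)/(k·n₁).
So n₁ = (1 + 1/k)·((z_{α/2} + z_β)/d)² = 1.500 × (3.242/0.85)².
n₁ = 1.500 × 14.55 = 21.8.
Round up: n₁ = 22, giving n₂ = 2 × 22 = 44.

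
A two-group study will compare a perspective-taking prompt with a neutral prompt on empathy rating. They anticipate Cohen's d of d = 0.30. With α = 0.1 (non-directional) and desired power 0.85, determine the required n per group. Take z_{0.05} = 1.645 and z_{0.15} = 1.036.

n = 160 per group

For two independent groups with equal n: n = 2·((z_{α/2} + z_β) / d)².
z_{α/2} + z_β = 1.645 + 1.036 = 2.681.
n = 2 × (2.681 / 0.30)² = 2 × 8.937² = 2 × 79.86 = 159.7.
Round up to the next whole participant.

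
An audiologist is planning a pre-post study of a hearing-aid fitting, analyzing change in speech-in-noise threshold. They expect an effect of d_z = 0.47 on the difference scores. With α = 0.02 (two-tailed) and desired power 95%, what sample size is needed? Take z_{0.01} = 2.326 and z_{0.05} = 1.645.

n = 72 pairs

For a paired (one-sample on differences) test: n = ((z_{α/2} + z_β) / d)².
z_{α/2} + z_β = 2.326 + 1.645 = 3.971.
n = (3.971 / 0.47)² = 8.449² = 71.38.
Round up.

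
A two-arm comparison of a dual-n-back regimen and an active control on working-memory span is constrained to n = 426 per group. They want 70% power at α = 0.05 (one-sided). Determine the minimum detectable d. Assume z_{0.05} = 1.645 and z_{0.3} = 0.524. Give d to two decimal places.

For two independent groups of n = 426 each: d_min = (z_{α} + z_β)·√(2/n).
z-sum = 1.645 + 0.524 = 2.169.
d_min = 2.169 × √(2/426) = 2.169 × 0.0685 = 0.149.

d_min ≈ 0.15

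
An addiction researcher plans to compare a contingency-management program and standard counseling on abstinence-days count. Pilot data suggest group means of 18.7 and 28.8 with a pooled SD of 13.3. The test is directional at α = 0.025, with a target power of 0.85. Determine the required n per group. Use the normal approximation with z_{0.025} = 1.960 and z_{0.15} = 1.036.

n = 32 per group

Cohen's d = |M₁ − M₂| / SD_pooled = |18.7 − 28.8| / 13.3 = 10.1 / 13.3 = 0.759.
For two independent groups with equal n: n = 2·((z_{α} + z_β) / d)².
z_{α} + z_β = 1.960 + 1.036 = 2.996.
n = 2 × (2.996 / 0.759)² = 2 × 3.947² = 2 × 15.58 = 31.2.
Round up to the next whole participant.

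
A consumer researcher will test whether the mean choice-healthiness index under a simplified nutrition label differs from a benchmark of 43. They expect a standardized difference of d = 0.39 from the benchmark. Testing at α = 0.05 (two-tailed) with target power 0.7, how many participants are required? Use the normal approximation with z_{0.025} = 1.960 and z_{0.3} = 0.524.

For a one-sample test: n = ((z_{α/2} + z_β) / d)².
z_{α/2} + z_β = 1.960 + 0.524 = 2.484.
n = (2.484 / 0.39)² = 6.369² = 40.57.
Round up.

n = 41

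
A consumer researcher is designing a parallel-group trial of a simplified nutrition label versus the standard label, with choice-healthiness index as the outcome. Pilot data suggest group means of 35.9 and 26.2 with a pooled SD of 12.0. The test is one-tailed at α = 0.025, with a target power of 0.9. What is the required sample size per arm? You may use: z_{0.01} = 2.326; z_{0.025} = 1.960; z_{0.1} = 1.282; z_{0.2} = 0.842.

n = 33 per group

Cohen's d = |M₁ − M₂| / SD_pooled = |35.9 − 26.2| / 12.0 = 9.7 / 12.0 = 0.808.
For two independent groups with equal n: n = 2·((z_{α} + z_β) / d)².
z_{α} + z_β = 1.960 + 1.282 = 3.242.
n = 2 × (3.242 / 0.808)² = 2 × 4.012² = 2 × 16.10 = 32.2.
Round up to the next whole participant.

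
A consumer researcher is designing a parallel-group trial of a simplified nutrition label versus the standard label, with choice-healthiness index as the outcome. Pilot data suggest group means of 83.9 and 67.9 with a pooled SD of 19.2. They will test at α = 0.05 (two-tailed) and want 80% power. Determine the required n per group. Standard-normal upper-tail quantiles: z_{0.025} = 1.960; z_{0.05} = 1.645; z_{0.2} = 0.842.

n = 23 per group

Cohen's d = |M₁ − M₂| / SD_pooled = |83.9 − 67.9| / 19.2 = 16.0 / 19.2 = 0.833.
For two independent groups with equal n: n = 2·((z_{α/2} + z_β) / d)².
z_{α/2} + z_β = 1.960 + 0.842 = 2.802.
n = 2 × (2.802 / 0.833)² = 2 × 3.364² = 2 × 11.31 = 22.6.
Round up to the next whole participant.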